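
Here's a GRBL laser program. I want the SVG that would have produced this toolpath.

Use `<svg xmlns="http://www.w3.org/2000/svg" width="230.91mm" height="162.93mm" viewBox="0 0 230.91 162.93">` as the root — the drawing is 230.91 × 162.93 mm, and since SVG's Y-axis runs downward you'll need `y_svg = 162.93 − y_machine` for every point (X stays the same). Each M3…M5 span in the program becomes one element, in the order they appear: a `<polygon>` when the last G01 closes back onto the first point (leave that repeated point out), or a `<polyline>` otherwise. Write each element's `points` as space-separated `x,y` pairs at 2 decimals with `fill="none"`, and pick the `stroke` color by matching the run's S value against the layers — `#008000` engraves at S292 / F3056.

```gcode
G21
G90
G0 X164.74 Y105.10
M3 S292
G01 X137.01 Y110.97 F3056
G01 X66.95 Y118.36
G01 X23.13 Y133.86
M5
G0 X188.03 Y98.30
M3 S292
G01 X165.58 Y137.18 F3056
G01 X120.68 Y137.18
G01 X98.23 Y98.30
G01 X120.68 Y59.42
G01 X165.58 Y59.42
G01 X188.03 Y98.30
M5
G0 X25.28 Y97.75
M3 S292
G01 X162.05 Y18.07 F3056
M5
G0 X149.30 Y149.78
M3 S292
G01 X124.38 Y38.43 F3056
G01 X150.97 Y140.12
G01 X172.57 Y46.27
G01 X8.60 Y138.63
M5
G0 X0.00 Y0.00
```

Machine Y-up, SVG Y-down with viewBox height 162.93, so y_svg = 162.93 − y_machine; X carries over. Every run uses S292, so all elements get stroke `#008000` (engrave).

Run 1: The run is open, so emit a `<polyline>` with points (Y-flipped): 164.74,57.83 137.01,51.96 66.95,44.57 23.13,29.07.

Run 2: The run returns to its start, so emit a `<polygon>` with points (Y-flipped): 188.03,64.63 165.58,25.75 120.68,25.75 98.23,64.63 120.68,103.51 165.58,103.51.

Run 3: The run is open, so emit a `<polyline>` with points (Y-flipped): 25.28,65.18 162.05,144.86.

Run 4: The run is open, so emit a `<polyline>` with points (Y-flipped): 149.30,13.15 124.38,124.50 150.97,22.81 172.57,116.66 8.60,24.30.

<svg xmlns="http://www.w3.org/2000/svg" width="230.91mm" height="162.93mm" viewBox="0 0 230.91 162.93">
  <polyline points="164.74,57.83 137.01,51.96 66.95,44.57 23.13,29.07" fill="none" stroke="#008000"/>
  <polygon points="188.03,64.63 165.58,25.75 120.68,25.75 98.23,64.63 120.68,103.51 165.58,103.51" fill="none" stroke="#008000"/>
  <polyline points="25.28,65.18 162.05,144.86" fill="none" stroke="#008000"/>
  <polyline points="149.30,13.15 124.38,124.50 150.97,22.81 172.57,116.66 8.60,24.30" fill="none" stroke="#008000"/>
</svg>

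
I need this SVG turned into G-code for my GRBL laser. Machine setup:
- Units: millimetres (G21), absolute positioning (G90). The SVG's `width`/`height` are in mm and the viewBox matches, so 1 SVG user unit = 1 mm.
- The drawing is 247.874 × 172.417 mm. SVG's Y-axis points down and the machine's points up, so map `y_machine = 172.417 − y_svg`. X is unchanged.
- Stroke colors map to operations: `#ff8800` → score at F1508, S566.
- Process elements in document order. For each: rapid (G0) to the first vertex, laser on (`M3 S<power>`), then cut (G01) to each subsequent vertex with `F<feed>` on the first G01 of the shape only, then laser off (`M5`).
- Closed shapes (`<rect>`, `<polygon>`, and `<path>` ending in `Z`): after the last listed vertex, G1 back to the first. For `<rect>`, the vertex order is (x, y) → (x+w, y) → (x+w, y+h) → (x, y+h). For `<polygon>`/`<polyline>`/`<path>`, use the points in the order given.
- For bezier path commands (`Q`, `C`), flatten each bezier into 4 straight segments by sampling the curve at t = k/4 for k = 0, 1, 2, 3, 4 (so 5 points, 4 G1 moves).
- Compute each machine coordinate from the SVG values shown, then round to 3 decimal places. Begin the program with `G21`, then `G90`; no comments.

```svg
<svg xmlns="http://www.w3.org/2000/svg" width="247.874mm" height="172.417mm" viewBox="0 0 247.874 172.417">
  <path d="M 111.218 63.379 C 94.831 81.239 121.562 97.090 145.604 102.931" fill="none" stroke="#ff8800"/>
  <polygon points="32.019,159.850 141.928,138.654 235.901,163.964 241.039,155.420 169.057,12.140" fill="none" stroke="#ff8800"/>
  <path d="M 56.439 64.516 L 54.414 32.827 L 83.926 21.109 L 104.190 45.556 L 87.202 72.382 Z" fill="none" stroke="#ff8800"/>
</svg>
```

G21
G90
G0 X111.218 Y109.038
M3 S566
G01 X106.297 Y96.145 F1508
G01 X113.250 Y84.755
G01 X127.784 Y75.619
G01 X145.604 Y69.486
M5
G0 X32.019 Y12.567
M3 S566
G01 X141.928 Y33.763 F1508
G01 X235.901 Y8.453
G01 X241.039 Y16.997
G01 X169.057 Y160.277
G01 X32.019 Y12.567
M5
G0 X56.439 Y107.901
M3 S566
G01 X54.414 Y139.590 F1508
G01 X83.926 Y151.308
G01 X104.190 Y126.861
G01 X87.202 Y100.035
G01 X56.439 Y107.901
M5

viewBox `0 0 247.874 172.417` with mm width/height → 1 unit = 1 mm. Flip: y_m = 172.417 − y_svg.

**Shape 1** — `<path>` cubic bezier, stroke `#ff8800` → score (S566, F1508). Control points (SVG): P0=(111.218,63.379), P1=(94.831,81.239), P2=(121.562,97.090), P3=(145.604,102.931); sampled at t=k/4. Machine vertices: (111.218,109.038) → (106.297,96.145) → (113.250,84.755) → (127.784,75.619) → (145.604,69.486). Open path.

**Shape 2** — `<polygon>` closed polygon, stroke `#ff8800` → score (S566, F1508). Machine vertices: (32.019,12.567) → (141.928,33.763) → (235.901,8.453) → (241.039,16.997) → (169.057,160.277) → (32.019,12.567). Closed: final G1 returns to the first vertex.

**Shape 3** — `<path>` regular polygon, stroke `#ff8800` → score (S566, F1508). Machine vertices: (56.439,107.901) → (54.414,139.590) → (83.926,151.308) → (104.190,126.861) → (87.202,100.035) → (56.439,107.901). Closed: final G1 returns to the first vertex.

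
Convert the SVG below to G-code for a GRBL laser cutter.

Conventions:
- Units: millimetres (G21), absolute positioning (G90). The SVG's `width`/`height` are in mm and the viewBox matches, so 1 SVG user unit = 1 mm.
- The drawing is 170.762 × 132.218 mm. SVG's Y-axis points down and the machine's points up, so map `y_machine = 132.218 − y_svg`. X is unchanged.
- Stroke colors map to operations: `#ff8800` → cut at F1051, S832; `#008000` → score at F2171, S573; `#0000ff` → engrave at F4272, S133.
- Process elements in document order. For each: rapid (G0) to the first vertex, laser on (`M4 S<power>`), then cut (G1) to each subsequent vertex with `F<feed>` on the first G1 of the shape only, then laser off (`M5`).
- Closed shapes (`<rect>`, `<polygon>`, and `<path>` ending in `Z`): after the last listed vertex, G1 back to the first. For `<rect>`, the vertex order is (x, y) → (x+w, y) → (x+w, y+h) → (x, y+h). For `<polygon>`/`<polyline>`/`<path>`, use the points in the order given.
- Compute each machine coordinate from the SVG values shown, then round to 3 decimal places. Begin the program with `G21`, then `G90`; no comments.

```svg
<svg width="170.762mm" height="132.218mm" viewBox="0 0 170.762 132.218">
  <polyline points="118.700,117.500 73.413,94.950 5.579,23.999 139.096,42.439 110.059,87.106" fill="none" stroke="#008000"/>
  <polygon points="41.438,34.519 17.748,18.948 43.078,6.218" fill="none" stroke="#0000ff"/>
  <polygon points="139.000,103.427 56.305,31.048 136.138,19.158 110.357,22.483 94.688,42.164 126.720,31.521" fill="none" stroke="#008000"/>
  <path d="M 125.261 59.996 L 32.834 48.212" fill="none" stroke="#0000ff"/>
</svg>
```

viewBox `0 0 170.762 132.218` with mm width/height → 1 unit = 1 mm. Flip: y_m = 132.218 − y_svg.

**Shape 1** — `<polyline>` open polyline, stroke `#008000` → score (S573, F2171). Machine vertices: (118.700,14.718) → (73.413,37.268) → (5.579,108.219) → (139.096,89.779) → (110.059,45.112). Open path.

**Shape 2** — `<polygon>` regular polygon, stroke `#0000ff` → engrave (S133, F4272). Machine vertices: (41.438,97.699) → (17.748,113.270) → (43.078,126.000) → (41.438,97.699). Closed: final G1 returns to the first vertex.

**Shape 3** — `<polygon>` closed polygon, stroke `#008000` → score (S573, F2171). Machine vertices: (139.000,28.791) → (56.305,101.170) → (136.138,113.060) → (110.357,109.735) → (94.688,90.054) → (126.720,100.697) → (139.000,28.791). Closed: final G1 returns to the first vertex.

**Shape 4** — `<path>` line segment, stroke `#0000ff` → engrave (S133, F4272). Machine vertices: (125.261,72.222) → (32.834,84.006). Open path.

G21
G90
G0 X118.700 Y14.718
M4 S573
G1 X73.413 Y37.268 F2171
G1 X5.579 Y108.219
G1 X139.096 Y89.779
G1 X110.059 Y45.112
M5
G0 X41.438 Y97.699
M4 S133
G1 X17.748 Y113.270 F4272
G1 X43.078 Y126.000
G1 X41.438 Y97.699
M5
G0 X139.000 Y28.791
M4 S573
G1 X56.305 Y101.170 F2171
G1 X136.138 Y113.060
G1 X110.357 Y109.735
G1 X94.688 Y90.054
G1 X126.720 Y100.697
G1 X139.000 Y28.791
M5
G0 X125.261 Y72.222
M4 S133
G1 X32.834 Y84.006 F4272
M5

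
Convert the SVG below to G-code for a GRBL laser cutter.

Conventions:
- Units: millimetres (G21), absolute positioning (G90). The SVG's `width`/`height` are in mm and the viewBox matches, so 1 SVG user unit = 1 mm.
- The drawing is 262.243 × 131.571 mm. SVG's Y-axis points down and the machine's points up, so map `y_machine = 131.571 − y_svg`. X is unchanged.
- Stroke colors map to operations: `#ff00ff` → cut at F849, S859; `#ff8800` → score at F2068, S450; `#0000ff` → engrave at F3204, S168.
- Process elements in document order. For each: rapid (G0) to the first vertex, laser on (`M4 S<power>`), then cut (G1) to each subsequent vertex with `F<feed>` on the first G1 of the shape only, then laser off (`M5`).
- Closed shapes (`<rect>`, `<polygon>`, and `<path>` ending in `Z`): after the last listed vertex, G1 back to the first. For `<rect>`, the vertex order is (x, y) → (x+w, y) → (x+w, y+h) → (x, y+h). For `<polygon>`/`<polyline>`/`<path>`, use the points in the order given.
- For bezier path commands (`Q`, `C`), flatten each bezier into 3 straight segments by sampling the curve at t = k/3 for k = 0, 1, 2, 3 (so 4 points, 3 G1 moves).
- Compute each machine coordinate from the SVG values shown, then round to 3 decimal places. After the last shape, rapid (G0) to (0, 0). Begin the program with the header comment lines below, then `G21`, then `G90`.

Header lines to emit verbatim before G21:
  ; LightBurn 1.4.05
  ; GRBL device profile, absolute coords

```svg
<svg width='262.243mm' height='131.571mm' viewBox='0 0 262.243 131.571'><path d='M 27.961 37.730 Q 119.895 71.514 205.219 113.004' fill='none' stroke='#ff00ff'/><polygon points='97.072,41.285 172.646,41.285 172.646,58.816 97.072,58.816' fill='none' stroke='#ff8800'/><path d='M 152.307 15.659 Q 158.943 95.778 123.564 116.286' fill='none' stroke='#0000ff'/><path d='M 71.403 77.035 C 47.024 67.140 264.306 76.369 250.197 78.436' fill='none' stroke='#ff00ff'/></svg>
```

; LightBurn 1.4.05
; GRBL device profile, absolute coords
G21
G90
G0 X27.961 Y93.841
M4 S859
G1 X88.516 Y70.462 F849
G1 X147.602 Y45.371
G1 X205.219 Y18.567
M5
G0 X97.072 Y90.286
M4 S450
G1 X172.646 Y90.286 F2068
G1 X172.646 Y72.755
G1 X97.072 Y72.755
G1 X97.072 Y90.286
M5
G0 X152.307 Y115.912
M4 S168
G1 X152.063 Y69.123 F3204
G1 X142.482 Y35.580
G1 X123.564 Y15.285
M5
G0 X71.403 Y54.536
M4 S859
G1 X110.057 Y59.030 F849
G1 X204.696 Y56.616
G1 X250.197 Y53.135
M5
G0 X0.000 Y0.000

viewBox `0 0 262.243 131.571` with mm width/height → 1 unit = 1 mm. Flip: y_m = 131.571 − y_svg.

**Shape 1** — `<path>` quadratic bezier, stroke `#ff00ff` → cut (S859, F849). Control points (SVG): P0=(27.961,37.730), P1=(119.895,71.514), P2=(205.219,113.004); sampled at t=k/3. Machine vertices: (27.961,93.841) → (88.516,70.462) → (147.602,45.371) → (205.219,18.567). Open path.

**Shape 2** — `<polygon>` rectangle, stroke `#ff8800` → score (S450, F2068). Machine vertices: (97.072,90.286) → (172.646,90.286) → (172.646,72.755) → (97.072,72.755) → (97.072,90.286). Closed: final G1 returns to the first vertex.

**Shape 3** — `<path>` quadratic bezier, stroke `#0000ff` → engrave (S168, F3204). Control points (SVG): P0=(152.307,15.659), P1=(158.943,95.778), P2=(123.564,116.286); sampled at t=k/3. Machine vertices: (152.307,115.912) → (152.063,69.123) → (142.482,35.580) → (123.564,15.285). Open path.

**Shape 4** — `<path>` cubic bezier, stroke `#ff00ff` → cut (S859, F849). Control points (SVG): P0=(71.403,77.035), P1=(47.024,67.140), P2=(264.306,76.369), P3=(250.197,78.436); sampled at t=k/3. Machine vertices: (71.403,54.536) → (110.057,59.030) → (204.696,56.616) → (250.197,53.135). Open path.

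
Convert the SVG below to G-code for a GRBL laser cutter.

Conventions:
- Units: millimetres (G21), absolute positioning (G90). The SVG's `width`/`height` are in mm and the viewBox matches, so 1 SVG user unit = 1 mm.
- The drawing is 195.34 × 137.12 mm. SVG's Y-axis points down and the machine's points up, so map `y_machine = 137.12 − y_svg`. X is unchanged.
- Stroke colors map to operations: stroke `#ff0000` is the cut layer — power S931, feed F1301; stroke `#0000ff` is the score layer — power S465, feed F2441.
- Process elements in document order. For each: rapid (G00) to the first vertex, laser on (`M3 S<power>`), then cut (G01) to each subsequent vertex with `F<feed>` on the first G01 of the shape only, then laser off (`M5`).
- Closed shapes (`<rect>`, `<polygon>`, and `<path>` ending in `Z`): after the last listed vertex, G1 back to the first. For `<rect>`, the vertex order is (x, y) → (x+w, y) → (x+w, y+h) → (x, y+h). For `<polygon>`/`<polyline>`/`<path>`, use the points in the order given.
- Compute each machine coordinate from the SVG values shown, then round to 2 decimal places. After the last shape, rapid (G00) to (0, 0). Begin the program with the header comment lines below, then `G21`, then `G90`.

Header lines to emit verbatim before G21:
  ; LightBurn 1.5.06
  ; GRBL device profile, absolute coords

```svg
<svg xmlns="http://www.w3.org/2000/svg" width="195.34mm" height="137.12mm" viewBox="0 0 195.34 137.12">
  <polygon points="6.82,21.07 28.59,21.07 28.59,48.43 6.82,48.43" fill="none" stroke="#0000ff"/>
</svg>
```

; LightBurn 1.5.06
; GRBL device profile, absolute coords
G21
G90
G00 X6.82 Y116.05
M3 S465
G01 X28.59 Y116.05 F2441
G01 X28.59 Y88.69
G01 X6.82 Y88.69
G01 X6.82 Y116.05
M5
G00 X0.00 Y0.00

Since the viewBox matches the mm dimensions, user units are millimetres directly. The only transform is the Y-flip y_m = 137.12 − y_svg.

Shape 1 is a rectangle drawn with `<polygon>`. Its stroke #0000ff means score at S465, F2441. After flipping Y the toolpath is (6.82,116.05) → (28.59,116.05) → (28.59,88.69) → (6.82,88.69) → (6.82,116.05), returning to the start.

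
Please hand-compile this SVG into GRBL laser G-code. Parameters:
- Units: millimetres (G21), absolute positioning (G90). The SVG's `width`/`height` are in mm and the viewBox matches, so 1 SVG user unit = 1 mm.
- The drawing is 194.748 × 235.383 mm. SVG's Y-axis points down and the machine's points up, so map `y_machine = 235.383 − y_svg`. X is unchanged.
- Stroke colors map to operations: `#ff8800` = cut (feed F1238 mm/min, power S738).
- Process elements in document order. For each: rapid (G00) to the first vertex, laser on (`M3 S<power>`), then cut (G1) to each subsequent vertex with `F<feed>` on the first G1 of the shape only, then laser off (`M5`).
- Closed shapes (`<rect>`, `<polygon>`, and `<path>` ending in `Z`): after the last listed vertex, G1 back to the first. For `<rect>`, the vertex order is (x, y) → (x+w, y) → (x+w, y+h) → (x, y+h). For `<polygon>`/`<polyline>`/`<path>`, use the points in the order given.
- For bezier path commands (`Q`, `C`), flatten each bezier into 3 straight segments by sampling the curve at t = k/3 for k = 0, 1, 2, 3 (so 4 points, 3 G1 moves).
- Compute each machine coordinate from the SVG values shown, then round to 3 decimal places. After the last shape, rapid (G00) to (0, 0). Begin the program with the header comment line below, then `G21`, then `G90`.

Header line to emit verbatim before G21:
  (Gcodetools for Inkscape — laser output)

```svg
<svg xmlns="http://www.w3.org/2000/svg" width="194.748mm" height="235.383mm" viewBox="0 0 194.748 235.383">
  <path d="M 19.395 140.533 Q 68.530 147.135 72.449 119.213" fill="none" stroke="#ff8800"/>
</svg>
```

viewBox `0 0 194.748 235.383` with mm width/height → 1 unit = 1 mm. Flip: y_m = 235.383 − y_svg.

**Shape 1** — `<path>` quadratic bezier, stroke `#ff8800` → cut (S738, F1238). Control points (SVG): P0=(19.395,140.533), P1=(68.530,147.135), P2=(72.449,119.213); sampled at t=k/3. Machine vertices: (19.395,94.850) → (47.128,94.285) → (64.812,101.391) → (72.449,116.170). Open path.

(Gcodetools for Inkscape — laser output)
G21
G90
G00 X19.395 Y94.850
M3 S738
G1 X47.128 Y94.285 F1238
G1 X64.812 Y101.391
G1 X72.449 Y116.170
M5
G00 X0.000 Y0.000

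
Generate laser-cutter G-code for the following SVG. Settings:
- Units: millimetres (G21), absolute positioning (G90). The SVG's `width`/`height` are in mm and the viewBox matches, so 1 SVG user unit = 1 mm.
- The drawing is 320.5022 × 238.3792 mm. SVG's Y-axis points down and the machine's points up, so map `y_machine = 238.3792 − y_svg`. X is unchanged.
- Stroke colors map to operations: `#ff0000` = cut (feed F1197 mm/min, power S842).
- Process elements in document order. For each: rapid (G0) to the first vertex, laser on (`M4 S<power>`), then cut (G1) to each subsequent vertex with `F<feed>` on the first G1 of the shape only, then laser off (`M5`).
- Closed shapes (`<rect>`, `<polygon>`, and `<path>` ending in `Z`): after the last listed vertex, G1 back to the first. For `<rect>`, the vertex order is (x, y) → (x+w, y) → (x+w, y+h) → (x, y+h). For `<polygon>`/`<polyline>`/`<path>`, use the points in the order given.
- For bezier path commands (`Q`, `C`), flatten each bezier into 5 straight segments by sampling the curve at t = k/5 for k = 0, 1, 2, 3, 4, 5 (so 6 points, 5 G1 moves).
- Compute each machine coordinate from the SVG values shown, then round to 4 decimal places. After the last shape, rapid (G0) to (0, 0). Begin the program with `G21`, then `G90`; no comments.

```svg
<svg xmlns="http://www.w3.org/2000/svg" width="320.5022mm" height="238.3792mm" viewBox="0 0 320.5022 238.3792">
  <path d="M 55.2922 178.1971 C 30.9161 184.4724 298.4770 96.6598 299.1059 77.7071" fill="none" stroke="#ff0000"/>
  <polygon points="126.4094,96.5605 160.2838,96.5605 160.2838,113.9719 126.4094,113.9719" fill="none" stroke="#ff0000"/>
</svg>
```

Since the viewBox matches the mm dimensions, user units are millimetres directly. The only transform is the Y-flip y_m = 238.3792 − y_svg.

Shape 1 is a cubic bezier drawn with `<path>`. Its stroke #ff0000 means cut at S842, F1197. After flipping Y the toolpath is (55.2922,60.1821) → (71.2280,66.4039) → (130.4030,87.3853) → (205.9915,115.3048) → (271.1677,142.3409) → (299.1059,160.6721).

Shape 2 is a rectangle drawn with `<polygon>`. Its stroke #ff0000 means cut at S842, F1197. After flipping Y the toolpath is (126.4094,141.8187) → (160.2838,141.8187) → (160.2838,124.4073) → (126.4094,124.4073) → (126.4094,141.8187), returning to the start.

G21
G90
G0 X55.2922 Y60.1821
M4 S842
G1 X71.2280 Y66.4039 F1197
G1 X130.4030 Y87.3853
G1 X205.9915 Y115.3048
G1 X271.1677 Y142.3409
G1 X299.1059 Y160.6721
M5
G0 X126.4094 Y141.8187
M4 S842
G1 X160.2838 Y141.8187 F1197
G1 X160.2838 Y124.4073
G1 X126.4094 Y124.4073
G1 X126.4094 Y141.8187
M5
G0 X0.0000 Y0.0000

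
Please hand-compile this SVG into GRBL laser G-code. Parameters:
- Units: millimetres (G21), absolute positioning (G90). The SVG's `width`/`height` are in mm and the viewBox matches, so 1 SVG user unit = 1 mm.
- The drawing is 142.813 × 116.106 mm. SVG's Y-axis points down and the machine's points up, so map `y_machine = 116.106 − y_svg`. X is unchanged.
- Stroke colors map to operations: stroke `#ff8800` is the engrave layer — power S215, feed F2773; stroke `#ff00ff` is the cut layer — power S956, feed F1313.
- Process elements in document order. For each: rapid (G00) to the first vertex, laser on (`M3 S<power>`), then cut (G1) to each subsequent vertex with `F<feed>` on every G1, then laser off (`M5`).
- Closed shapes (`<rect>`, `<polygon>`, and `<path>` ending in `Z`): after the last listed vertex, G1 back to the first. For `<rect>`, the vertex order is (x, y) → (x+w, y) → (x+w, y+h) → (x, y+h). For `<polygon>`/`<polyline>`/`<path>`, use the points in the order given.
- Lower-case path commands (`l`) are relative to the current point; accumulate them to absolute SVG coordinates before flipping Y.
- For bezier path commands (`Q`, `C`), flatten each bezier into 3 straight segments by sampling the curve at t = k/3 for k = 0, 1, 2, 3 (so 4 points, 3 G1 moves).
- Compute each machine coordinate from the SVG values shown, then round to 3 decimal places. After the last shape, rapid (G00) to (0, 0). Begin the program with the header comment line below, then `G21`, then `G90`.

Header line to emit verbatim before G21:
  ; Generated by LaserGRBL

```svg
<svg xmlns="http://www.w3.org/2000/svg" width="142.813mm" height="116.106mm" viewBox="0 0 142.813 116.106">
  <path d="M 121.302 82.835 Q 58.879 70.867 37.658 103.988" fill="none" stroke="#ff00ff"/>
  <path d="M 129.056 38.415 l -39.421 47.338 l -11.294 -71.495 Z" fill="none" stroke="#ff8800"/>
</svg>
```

; Generated by LaserGRBL
G21
G90
G00 X121.302 Y33.271
M3 S956
G1 X84.265 Y36.240 F1313
G1 X56.383 Y29.189 F1313
G1 X37.658 Y12.118 F1313
M5
G00 X129.056 Y77.691
M3 S215
G1 X89.635 Y30.353 F2773
G1 X78.341 Y101.848 F2773
G1 X129.056 Y77.691 F2773
M5
G00 X0.000 Y0.000

1 u = 1 mm; y_m = 116.106 − y.

[1] `<path>` quadratic bezier, #ff00ff→cut S956 F1313: (121.302,33.271) → (84.265,36.240) → (56.383,29.189) → (37.658,12.118)

[2] `<path>` closed polygon, #ff8800→engrave S215 F2773: (129.056,77.691) → (89.635,30.353) → (78.341,101.848) → (129.056,77.691) (closed)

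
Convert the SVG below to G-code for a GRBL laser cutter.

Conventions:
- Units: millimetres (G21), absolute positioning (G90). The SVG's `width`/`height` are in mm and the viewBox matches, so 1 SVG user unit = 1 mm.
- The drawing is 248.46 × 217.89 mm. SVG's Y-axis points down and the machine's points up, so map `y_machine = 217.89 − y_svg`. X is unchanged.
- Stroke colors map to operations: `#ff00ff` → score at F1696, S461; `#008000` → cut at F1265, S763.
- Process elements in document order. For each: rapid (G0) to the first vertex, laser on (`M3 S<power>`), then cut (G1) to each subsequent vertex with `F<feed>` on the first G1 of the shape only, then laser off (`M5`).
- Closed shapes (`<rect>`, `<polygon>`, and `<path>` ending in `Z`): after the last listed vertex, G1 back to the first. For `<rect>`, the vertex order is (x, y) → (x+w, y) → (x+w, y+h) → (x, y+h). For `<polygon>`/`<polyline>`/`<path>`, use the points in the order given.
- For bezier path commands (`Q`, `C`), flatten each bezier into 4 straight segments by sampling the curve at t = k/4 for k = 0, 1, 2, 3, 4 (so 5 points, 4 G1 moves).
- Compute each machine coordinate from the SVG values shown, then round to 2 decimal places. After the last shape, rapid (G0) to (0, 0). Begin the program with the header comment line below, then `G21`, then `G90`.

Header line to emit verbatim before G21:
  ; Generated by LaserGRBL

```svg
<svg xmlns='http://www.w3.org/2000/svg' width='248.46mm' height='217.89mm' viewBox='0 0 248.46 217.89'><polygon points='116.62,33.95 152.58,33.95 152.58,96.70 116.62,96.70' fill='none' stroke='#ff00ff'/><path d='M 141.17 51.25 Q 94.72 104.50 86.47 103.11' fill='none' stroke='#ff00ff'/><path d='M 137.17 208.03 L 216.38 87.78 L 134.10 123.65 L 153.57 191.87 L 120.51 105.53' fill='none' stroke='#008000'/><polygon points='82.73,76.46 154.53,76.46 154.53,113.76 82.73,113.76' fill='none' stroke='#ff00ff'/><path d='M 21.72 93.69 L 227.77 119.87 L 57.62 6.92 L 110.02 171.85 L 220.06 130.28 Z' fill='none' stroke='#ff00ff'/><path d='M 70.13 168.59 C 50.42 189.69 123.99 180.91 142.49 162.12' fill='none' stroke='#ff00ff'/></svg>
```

viewBox `0 0 248.46 217.89` with mm width/height → 1 unit = 1 mm. Flip: y_m = 217.89 − y_svg.

**Shape 1** — `<polygon>` rectangle, stroke `#ff00ff` → score (S461, F1696). Machine vertices: (116.62,183.94) → (152.58,183.94) → (152.58,121.19) → (116.62,121.19) → (116.62,183.94). Closed: final G1 returns to the first vertex.

**Shape 2** — `<path>` quadratic bezier, stroke `#ff00ff` → score (S461, F1696). Control points (SVG): P0=(141.17,51.25), P1=(94.72,104.50), P2=(86.47,103.11); sampled at t=k/4. Machine vertices: (141.17,166.64) → (120.33,143.43) → (104.27,127.05) → (92.98,117.50) → (86.47,114.78). Open path.

**Shape 3** — `<path>` open polyline, stroke `#008000` → cut (S763, F1265). Machine vertices: (137.17,9.86) → (216.38,130.11) → (134.10,94.24) → (153.57,26.02) → (120.51,112.36). Open path.

**Shape 4** — `<polygon>` rectangle, stroke `#ff00ff` → score (S461, F1696). Machine vertices: (82.73,141.43) → (154.53,141.43) → (154.53,104.13) → (82.73,104.13) → (82.73,141.43). Closed: final G1 returns to the first vertex.

**Shape 5** — `<path>` closed polygon, stroke `#ff00ff` → score (S461, F1696). Machine vertices: (21.72,124.20) → (227.77,98.02) → (57.62,210.97) → (110.02,46.04) → (220.06,87.61) → (21.72,124.20). Closed: final G1 returns to the first vertex.

**Shape 6** — `<path>` cubic bezier, stroke `#ff00ff` → score (S461, F1696). Control points (SVG): P0=(70.13,168.59), P1=(50.42,189.69), P2=(123.99,180.91), P3=(142.49,162.12); sampled at t=k/4. Machine vertices: (70.13,49.30) → (70.52,38.77) → (91.98,37.58) → (120.61,43.86) → (142.49,55.77). Open path.

; Generated by LaserGRBL
G21
G90
G0 X116.62 Y183.94
M3 S461
G1 X152.58 Y183.94 F1696
G1 X152.58 Y121.19
G1 X116.62 Y121.19
G1 X116.62 Y183.94
M5
G0 X141.17 Y166.64
M3 S461
G1 X120.33 Y143.43 F1696
G1 X104.27 Y127.05
G1 X92.98 Y117.50
G1 X86.47 Y114.78
M5
G0 X137.17 Y9.86
M3 S763
G1 X216.38 Y130.11 F1265
G1 X134.10 Y94.24
G1 X153.57 Y26.02
G1 X120.51 Y112.36
M5
G0 X82.73 Y141.43
M3 S461
G1 X154.53 Y141.43 F1696
G1 X154.53 Y104.13
G1 X82.73 Y104.13
G1 X82.73 Y141.43
M5
G0 X21.72 Y124.20
M3 S461
G1 X227.77 Y98.02 F1696
G1 X57.62 Y210.97
G1 X110.02 Y46.04
G1 X220.06 Y87.61
G1 X21.72 Y124.20
M5
G0 X70.13 Y49.30
M3 S461
G1 X70.52 Y38.77 F1696
G1 X91.98 Y37.58
G1 X120.61 Y43.86
G1 X142.49 Y55.77
M5
G0 X0.00 Y0.00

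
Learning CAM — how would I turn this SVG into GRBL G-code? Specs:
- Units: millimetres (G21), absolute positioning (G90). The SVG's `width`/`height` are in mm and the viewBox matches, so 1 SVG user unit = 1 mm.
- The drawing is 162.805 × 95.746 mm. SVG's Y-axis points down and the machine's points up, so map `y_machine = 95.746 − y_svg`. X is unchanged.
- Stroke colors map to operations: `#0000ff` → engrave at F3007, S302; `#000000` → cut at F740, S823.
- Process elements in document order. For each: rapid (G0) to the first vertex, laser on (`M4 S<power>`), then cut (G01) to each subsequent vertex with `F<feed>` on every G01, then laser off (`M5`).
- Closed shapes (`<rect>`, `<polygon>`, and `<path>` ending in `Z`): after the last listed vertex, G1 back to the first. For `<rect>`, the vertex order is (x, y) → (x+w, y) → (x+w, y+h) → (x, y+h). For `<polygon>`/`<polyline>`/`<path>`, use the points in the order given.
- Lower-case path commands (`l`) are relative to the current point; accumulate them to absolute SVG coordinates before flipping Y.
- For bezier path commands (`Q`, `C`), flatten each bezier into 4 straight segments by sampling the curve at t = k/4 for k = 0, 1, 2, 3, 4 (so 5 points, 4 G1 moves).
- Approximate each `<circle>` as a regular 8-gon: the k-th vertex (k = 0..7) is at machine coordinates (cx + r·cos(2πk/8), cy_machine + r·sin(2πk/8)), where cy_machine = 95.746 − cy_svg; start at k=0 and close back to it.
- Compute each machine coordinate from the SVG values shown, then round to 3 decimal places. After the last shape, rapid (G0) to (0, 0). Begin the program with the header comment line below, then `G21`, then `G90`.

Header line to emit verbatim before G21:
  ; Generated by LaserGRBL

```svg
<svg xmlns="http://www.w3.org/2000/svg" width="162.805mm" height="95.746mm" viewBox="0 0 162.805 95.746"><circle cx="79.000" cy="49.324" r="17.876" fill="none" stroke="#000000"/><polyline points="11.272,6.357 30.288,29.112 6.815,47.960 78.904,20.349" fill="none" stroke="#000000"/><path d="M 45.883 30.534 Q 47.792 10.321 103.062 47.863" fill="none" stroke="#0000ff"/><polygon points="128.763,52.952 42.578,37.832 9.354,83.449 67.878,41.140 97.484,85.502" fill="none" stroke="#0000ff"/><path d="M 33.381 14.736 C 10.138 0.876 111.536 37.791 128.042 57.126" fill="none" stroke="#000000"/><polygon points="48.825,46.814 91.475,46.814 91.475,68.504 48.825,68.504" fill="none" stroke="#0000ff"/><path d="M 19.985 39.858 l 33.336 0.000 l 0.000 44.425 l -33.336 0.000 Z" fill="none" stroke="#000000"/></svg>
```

; Generated by LaserGRBL
G21
G90
G0 X96.876 Y46.422
M4 S823
G01 X91.640 Y59.062 F740
G01 X79.000 Y64.298 F740
G01 X66.360 Y59.062 F740
G01 X61.124 Y46.422 F740
G01 X66.360 Y33.782 F740
G01 X79.000 Y28.546 F740
G01 X91.640 Y33.782 F740
G01 X96.876 Y46.422 F740
M5
G0 X11.272 Y89.389
M4 S823
G01 X30.288 Y66.634 F740
G01 X6.815 Y47.786 F740
G01 X78.904 Y75.397 F740
M5
G0 X45.883 Y65.212
M4 S302
G01 X50.173 Y71.709 F3007
G01 X61.132 Y70.986 F3007
G01 X78.762 Y63.044 F3007
G01 X103.062 Y47.883 F3007
M5
G0 X128.763 Y42.794
M4 S302
G01 X42.578 Y57.914 F3007
G01 X9.354 Y12.297 F3007
G01 X67.878 Y54.606 F3007
G01 X97.484 Y10.244 F3007
G01 X128.763 Y42.794 F3007
M5
G0 X33.381 Y81.010
M4 S823
G01 X36.045 Y82.953 F740
G01 X65.806 Y72.263 F740
G01 X103.019 Y55.349 F740
G01 X128.042 Y38.620 F740
M5
G0 X48.825 Y48.932
M4 S302
G01 X91.475 Y48.932 F3007
G01 X91.475 Y27.242 F3007
G01 X48.825 Y27.242 F3007
G01 X48.825 Y48.932 F3007
M5
G0 X19.985 Y55.888
M4 S823
G01 X53.321 Y55.888 F740
G01 X53.321 Y11.463 F740
G01 X19.985 Y11.463 F740
G01 X19.985 Y55.888 F740
M5
G0 X0.000 Y0.000

Since the viewBox matches the mm dimensions, user units are millimetres directly. The only transform is the Y-flip y_m = 95.746 − y_svg.

Shape 1 is a circle drawn with `<circle>`. Its stroke #000000 means cut at S823, F740. After flipping Y the toolpath is (96.876,46.422) → (91.640,59.062) → (79.000,64.298) → (66.360,59.062) → (61.124,46.422) → (66.360,33.782) → (79.000,28.546) → (91.640,33.782) → (96.876,46.422), returning to the start.

Shape 2 is a open polyline drawn with `<polyline>`. Its stroke #000000 means cut at S823, F740. After flipping Y the toolpath is (11.272,89.389) → (30.288,66.634) → (6.815,47.786) → (78.904,75.397).

Shape 3 is a quadratic bezier drawn with `<path>`. Its stroke #0000ff means engrave at S302, F3007. After flipping Y the toolpath is (45.883,65.212) → (50.173,71.709) → (61.132,70.986) → (78.762,63.044) → (103.062,47.883).

Shape 4 is a closed polygon drawn with `<polygon>`. Its stroke #0000ff means engrave at S302, F3007. After flipping Y the toolpath is (128.763,42.794) → (42.578,57.914) → (9.354,12.297) → (67.878,54.606) → (97.484,10.244) → (128.763,42.794), returning to the start.

Shape 5 is a cubic bezier drawn with `<path>`. Its stroke #000000 means cut at S823, F740. After flipping Y the toolpath is (33.381,81.010) → (36.045,82.953) → (65.806,72.263) → (103.019,55.349) → (128.042,38.620).

Shape 6 is a rectangle drawn with `<polygon>`. Its stroke #0000ff means engrave at S302, F3007. After flipping Y the toolpath is (48.825,48.932) → (91.475,48.932) → (91.475,27.242) → (48.825,27.242) → (48.825,48.932), returning to the start.

Shape 7 is a rectangle drawn with `<path>`. Its stroke #000000 means cut at S823, F740. After flipping Y the toolpath is (19.985,55.888) → (53.321,55.888) → (53.321,11.463) → (19.985,11.463) → (19.985,55.888), returning to the start.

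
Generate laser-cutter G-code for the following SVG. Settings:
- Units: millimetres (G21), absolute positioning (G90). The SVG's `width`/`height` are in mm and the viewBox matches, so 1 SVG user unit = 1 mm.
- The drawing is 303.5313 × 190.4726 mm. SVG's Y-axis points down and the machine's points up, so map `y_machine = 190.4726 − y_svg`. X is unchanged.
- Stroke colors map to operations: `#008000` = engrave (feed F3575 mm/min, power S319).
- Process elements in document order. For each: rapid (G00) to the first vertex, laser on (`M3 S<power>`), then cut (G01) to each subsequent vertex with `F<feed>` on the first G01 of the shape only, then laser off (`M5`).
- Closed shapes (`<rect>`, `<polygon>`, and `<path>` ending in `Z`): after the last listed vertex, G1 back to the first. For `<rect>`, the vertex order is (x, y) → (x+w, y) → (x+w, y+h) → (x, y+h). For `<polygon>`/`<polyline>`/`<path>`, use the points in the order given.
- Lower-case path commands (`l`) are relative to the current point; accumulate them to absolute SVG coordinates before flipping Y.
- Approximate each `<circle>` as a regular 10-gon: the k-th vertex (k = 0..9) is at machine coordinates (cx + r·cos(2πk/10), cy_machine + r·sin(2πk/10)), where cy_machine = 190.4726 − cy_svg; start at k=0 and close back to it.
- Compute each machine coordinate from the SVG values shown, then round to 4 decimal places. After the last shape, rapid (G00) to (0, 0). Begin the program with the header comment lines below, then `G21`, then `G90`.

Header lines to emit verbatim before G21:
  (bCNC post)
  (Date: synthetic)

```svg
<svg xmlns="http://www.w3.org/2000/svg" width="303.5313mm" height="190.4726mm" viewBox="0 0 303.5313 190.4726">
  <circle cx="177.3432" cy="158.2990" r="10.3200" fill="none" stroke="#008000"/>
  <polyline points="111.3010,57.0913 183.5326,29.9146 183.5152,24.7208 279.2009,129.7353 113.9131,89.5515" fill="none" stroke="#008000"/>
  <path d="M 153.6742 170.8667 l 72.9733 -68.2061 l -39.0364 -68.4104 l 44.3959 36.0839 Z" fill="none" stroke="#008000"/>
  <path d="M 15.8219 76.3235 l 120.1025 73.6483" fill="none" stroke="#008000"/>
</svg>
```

(bCNC post)
(Date: synthetic)
G21
G90
G00 X187.6632 Y32.1736
M3 S319
G01 X185.6923 Y38.2395 F3575
G01 X180.5323 Y41.9885
G01 X174.1541 Y41.9885
G01 X168.9941 Y38.2395
G01 X167.0232 Y32.1736
G01 X168.9941 Y26.1077
G01 X174.1541 Y22.3587
G01 X180.5323 Y22.3587
G01 X185.6923 Y26.1077
G01 X187.6632 Y32.1736
M5
G00 X111.3010 Y133.3813
M3 S319
G01 X183.5326 Y160.5580 F3575
G01 X183.5152 Y165.7518
G01 X279.2009 Y60.7373
G01 X113.9131 Y100.9211
M5
G00 X153.6742 Y19.6059
M3 S319
G01 X226.6475 Y87.8120 F3575
G01 X187.6111 Y156.2224
G01 X232.0070 Y120.1385
G01 X153.6742 Y19.6059
M5
G00 X15.8219 Y114.1491
M3 S319
G01 X135.9244 Y40.5008 F3575
M5
G00 X0.0000 Y0.0000

Since the viewBox matches the mm dimensions, user units are millimetres directly. The only transform is the Y-flip y_m = 190.4726 − y_svg.

Shape 1 is a circle drawn with `<circle>`. Its stroke #008000 means engrave at S319, F3575. After flipping Y the toolpath is (187.6632,32.1736) → (185.6923,38.2395) → (180.5323,41.9885) → (174.1541,41.9885) → (168.9941,38.2395) → (167.0232,32.1736) → (168.9941,26.1077) → (174.1541,22.3587) → (180.5323,22.3587) → (185.6923,26.1077) → (187.6632,32.1736), returning to the start.

Shape 2 is a open polyline drawn with `<polyline>`. Its stroke #008000 means engrave at S319, F3575. After flipping Y the toolpath is (111.3010,133.3813) → (183.5326,160.5580) → (183.5152,165.7518) → (279.2009,60.7373) → (113.9131,100.9211).

Shape 3 is a closed polygon drawn with `<path>`. Its stroke #008000 means engrave at S319, F3575. After flipping Y the toolpath is (153.6742,19.6059) → (226.6475,87.8120) → (187.6111,156.2224) → (232.0070,120.1385) → (153.6742,19.6059), returning to the start.

Shape 4 is a line segment drawn with `<path>`. Its stroke #008000 means engrave at S319, F3575. After flipping Y the toolpath is (15.8219,114.1491) → (135.9244,40.5008).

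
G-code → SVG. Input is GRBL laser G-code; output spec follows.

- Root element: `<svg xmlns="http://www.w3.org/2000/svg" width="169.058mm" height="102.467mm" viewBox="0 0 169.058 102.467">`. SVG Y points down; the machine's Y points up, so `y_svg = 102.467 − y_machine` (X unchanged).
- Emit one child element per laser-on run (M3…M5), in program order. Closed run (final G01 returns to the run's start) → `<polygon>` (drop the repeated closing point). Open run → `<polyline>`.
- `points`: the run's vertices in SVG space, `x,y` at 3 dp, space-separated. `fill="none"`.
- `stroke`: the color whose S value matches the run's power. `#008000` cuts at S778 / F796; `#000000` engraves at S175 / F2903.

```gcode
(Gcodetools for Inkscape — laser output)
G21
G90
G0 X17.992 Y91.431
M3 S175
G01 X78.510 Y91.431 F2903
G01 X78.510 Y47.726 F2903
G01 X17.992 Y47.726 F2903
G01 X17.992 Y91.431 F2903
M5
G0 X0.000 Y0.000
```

<svg xmlns="http://www.w3.org/2000/svg" width="169.058mm" height="102.467mm" viewBox="0 0 169.058 102.467">
  <polygon points="17.992,11.036 78.510,11.036 78.510,54.741 17.992,54.741" fill="none" stroke="#000000"/>
</svg>

Machine Y-up, SVG Y-down with viewBox height 102.467, so y_svg = 102.467 − y_machine; X carries over. Every run uses S175, so all elements get stroke `#000000` (engrave).

Run 1: The run returns to its start, so emit a `<polygon>` with points (Y-flipped): 17.992,11.036 78.510,11.036 78.510,54.741 17.992,54.741.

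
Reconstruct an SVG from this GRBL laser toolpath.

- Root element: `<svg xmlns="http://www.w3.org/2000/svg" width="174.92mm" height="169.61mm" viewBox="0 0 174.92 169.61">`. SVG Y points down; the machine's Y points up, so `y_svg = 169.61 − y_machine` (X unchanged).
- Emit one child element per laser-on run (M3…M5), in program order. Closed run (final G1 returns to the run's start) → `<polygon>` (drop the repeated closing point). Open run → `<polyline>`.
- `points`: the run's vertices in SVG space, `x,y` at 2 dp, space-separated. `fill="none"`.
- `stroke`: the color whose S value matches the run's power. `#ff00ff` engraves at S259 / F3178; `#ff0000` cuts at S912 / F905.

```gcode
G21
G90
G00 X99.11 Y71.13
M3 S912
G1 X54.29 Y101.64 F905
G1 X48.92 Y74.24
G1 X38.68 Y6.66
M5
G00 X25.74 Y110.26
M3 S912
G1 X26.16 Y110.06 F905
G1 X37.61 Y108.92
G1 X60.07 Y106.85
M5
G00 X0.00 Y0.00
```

y_svg = 169.61 − y_m. Every run uses S912, so all elements get stroke `#ff0000` (cut).

[1] open run; points: 99.11,98.48 54.29,67.97 48.92,95.37 38.68,162.95

[2] open run; points: 25.74,59.35 26.16,59.55 37.61,60.69 60.07,62.76

<svg xmlns="http://www.w3.org/2000/svg" width="174.92mm" height="169.61mm" viewBox="0 0 174.92 169.61">
  <polyline points="99.11,98.48 54.29,67.97 48.92,95.37 38.68,162.95" fill="none" stroke="#ff0000"/>
  <polyline points="25.74,59.35 26.16,59.55 37.61,60.69 60.07,62.76" fill="none" stroke="#ff0000"/>
</svg>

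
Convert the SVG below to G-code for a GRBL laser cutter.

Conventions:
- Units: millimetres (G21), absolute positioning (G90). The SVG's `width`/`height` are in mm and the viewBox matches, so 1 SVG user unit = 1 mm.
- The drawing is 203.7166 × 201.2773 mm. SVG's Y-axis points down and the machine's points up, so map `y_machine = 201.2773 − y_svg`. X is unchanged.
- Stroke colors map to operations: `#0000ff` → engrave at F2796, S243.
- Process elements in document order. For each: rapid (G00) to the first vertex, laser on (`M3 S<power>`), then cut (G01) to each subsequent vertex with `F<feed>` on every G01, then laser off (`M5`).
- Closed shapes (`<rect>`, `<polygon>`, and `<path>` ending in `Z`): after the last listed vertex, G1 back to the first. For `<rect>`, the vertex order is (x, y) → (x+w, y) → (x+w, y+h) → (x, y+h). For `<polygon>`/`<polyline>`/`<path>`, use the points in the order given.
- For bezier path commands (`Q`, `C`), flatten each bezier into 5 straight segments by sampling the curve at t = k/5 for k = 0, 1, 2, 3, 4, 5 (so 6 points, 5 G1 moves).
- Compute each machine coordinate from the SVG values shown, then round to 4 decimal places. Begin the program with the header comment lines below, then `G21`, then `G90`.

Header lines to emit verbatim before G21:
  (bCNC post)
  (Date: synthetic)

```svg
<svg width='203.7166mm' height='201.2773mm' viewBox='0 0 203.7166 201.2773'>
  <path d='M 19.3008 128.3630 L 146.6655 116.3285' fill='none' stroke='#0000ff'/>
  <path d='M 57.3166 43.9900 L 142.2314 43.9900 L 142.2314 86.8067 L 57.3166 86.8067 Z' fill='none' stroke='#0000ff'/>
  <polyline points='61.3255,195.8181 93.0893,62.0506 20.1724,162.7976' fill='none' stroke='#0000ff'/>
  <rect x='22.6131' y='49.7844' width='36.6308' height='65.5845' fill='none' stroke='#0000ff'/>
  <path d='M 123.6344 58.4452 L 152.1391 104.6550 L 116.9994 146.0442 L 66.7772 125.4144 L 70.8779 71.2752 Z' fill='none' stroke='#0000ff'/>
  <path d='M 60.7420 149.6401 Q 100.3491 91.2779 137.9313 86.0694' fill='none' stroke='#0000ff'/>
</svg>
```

(bCNC post)
(Date: synthetic)
G21
G90
G00 X19.3008 Y72.9143
M3 S243
G01 X146.6655 Y84.9488 F2796
M5
G00 X57.3166 Y157.2873
M3 S243
G01 X142.2314 Y157.2873 F2796
G01 X142.2314 Y114.4706 F2796
G01 X57.3166 Y114.4706 F2796
G01 X57.3166 Y157.2873 F2796
M5
G00 X61.3255 Y5.4592
M3 S243
G01 X93.0893 Y139.2267 F2796
G01 X20.1724 Y38.4797 F2796
M5
G00 X22.6131 Y151.4929
M3 S243
G01 X59.2439 Y151.4929 F2796
G01 X59.2439 Y85.9084 F2796
G01 X22.6131 Y85.9084 F2796
G01 X22.6131 Y151.4929 F2796
M5
G00 X123.6344 Y142.8321
M3 S243
G01 X152.1391 Y96.6223 F2796
G01 X116.9994 Y55.2331 F2796
G01 X66.7772 Y75.8629 F2796
G01 X70.8779 Y130.0021 F2796
G01 X123.6344 Y142.8321 F2796
M5
G00 X60.7420 Y51.6372
M3 S243
G01 X76.5038 Y72.8559 F2796
G01 X92.1037 Y89.8224 F2796
G01 X107.5416 Y102.5365 F2796
G01 X122.8174 Y110.9984 F2796
G01 X137.9313 Y115.2079 F2796
M5

1 u = 1 mm; y_m = 201.2773 − y.

[1] `<path>` line segment, #0000ff→engrave S243 F2796: (19.3008,72.9143) → (146.6655,84.9488)

[2] `<path>` rectangle, #0000ff→engrave S243 F2796: (57.3166,157.2873) → (142.2314,157.2873) → (142.2314,114.4706) → (57.3166,114.4706) → (57.3166,157.2873) (closed)

[3] `<polyline>` open polyline, #0000ff→engrave S243 F2796: (61.3255,5.4592) → (93.0893,139.2267) → (20.1724,38.4797)

[4] `<rect>` rectangle, #0000ff→engrave S243 F2796: (22.6131,151.4929) → (59.2439,151.4929) → (59.2439,85.9084) → (22.6131,85.9084) → (22.6131,151.4929) (closed)

[5] `<path>` regular polygon, #0000ff→engrave S243 F2796: (123.6344,142.8321) → (152.1391,96.6223) → (116.9994,55.2331) → (66.7772,75.8629) → (70.8779,130.0021) → (123.6344,142.8321) (closed)

[6] `<path>` quadratic bezier, #0000ff→engrave S243 F2796: (60.7420,51.6372) → (76.5038,72.8559) → (92.1037,89.8224) → (107.5416,102.5365) → (122.8174,110.9984) → (137.9313,115.2079)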